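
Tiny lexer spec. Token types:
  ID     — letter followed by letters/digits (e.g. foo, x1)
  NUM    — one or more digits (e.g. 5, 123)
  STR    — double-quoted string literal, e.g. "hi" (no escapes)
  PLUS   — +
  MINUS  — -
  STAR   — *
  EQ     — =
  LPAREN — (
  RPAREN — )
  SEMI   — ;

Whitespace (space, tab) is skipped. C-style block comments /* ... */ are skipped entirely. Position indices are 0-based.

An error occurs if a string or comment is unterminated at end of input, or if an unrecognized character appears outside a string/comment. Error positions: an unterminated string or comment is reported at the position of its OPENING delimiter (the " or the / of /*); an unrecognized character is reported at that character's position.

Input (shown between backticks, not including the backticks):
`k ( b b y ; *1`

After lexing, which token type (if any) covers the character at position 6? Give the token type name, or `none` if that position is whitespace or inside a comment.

Answer: ID

Derivation:
pos=0: emit ID 'k' (now at pos=1)
pos=2: emit LPAREN '('
pos=4: emit ID 'b' (now at pos=5)
pos=6: emit ID 'b' (now at pos=7)
pos=8: emit ID 'y' (now at pos=9)
pos=10: emit SEMI ';'
pos=12: emit STAR '*'
pos=13: emit NUM '1' (now at pos=14)
DONE. 8 tokens: [ID, LPAREN, ID, ID, ID, SEMI, STAR, NUM]
Position 6: char is 'b' -> ID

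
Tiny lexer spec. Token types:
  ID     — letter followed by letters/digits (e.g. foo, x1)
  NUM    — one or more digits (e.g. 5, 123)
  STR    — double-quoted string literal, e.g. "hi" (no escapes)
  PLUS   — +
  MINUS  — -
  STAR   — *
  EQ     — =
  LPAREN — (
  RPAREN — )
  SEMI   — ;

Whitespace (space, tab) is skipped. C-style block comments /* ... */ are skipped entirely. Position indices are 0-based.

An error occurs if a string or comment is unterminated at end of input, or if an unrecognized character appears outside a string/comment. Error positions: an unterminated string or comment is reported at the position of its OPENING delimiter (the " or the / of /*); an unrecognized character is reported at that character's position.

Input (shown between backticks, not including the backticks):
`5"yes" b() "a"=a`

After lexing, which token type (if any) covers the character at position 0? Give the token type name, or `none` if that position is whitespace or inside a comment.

pos=0: emit NUM '5' (now at pos=1)
pos=1: enter STRING mode
pos=1: emit STR "yes" (now at pos=6)
pos=7: emit ID 'b' (now at pos=8)
pos=8: emit LPAREN '('
pos=9: emit RPAREN ')'
pos=11: enter STRING mode
pos=11: emit STR "a" (now at pos=14)
pos=14: emit EQ '='
pos=15: emit ID 'a' (now at pos=16)
DONE. 8 tokens: [NUM, STR, ID, LPAREN, RPAREN, STR, EQ, ID]
Position 0: char is '5' -> NUM

Answer: NUM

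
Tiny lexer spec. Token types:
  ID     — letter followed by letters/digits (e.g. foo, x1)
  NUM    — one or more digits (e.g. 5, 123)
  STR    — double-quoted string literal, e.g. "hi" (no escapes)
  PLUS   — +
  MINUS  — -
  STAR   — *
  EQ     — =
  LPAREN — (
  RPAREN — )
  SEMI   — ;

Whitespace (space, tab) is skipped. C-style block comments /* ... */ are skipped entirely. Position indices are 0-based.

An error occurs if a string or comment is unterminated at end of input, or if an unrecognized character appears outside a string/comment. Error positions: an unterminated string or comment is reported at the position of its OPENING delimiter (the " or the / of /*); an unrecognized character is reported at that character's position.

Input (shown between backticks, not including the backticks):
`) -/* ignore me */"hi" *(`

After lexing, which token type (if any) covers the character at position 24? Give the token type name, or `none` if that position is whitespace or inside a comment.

pos=0: emit RPAREN ')'
pos=2: emit MINUS '-'
pos=3: enter COMMENT mode (saw '/*')
exit COMMENT mode (now at pos=18)
pos=18: enter STRING mode
pos=18: emit STR "hi" (now at pos=22)
pos=23: emit STAR '*'
pos=24: emit LPAREN '('
DONE. 5 tokens: [RPAREN, MINUS, STR, STAR, LPAREN]
Position 24: char is '(' -> LPAREN

Answer: LPAREN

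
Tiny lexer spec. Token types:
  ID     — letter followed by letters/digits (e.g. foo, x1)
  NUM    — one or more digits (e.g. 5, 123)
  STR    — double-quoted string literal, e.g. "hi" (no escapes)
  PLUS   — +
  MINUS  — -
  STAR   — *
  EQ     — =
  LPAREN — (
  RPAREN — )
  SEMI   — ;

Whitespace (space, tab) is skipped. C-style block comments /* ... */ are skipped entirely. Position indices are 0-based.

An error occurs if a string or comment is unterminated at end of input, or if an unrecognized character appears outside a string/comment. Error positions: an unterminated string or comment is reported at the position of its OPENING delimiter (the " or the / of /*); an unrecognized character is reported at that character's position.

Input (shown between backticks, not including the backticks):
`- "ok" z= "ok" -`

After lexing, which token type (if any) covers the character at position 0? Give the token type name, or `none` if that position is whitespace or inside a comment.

pos=0: emit MINUS '-'
pos=2: enter STRING mode
pos=2: emit STR "ok" (now at pos=6)
pos=7: emit ID 'z' (now at pos=8)
pos=8: emit EQ '='
pos=10: enter STRING mode
pos=10: emit STR "ok" (now at pos=14)
pos=15: emit MINUS '-'
DONE. 6 tokens: [MINUS, STR, ID, EQ, STR, MINUS]
Position 0: char is '-' -> MINUS

Answer: MINUS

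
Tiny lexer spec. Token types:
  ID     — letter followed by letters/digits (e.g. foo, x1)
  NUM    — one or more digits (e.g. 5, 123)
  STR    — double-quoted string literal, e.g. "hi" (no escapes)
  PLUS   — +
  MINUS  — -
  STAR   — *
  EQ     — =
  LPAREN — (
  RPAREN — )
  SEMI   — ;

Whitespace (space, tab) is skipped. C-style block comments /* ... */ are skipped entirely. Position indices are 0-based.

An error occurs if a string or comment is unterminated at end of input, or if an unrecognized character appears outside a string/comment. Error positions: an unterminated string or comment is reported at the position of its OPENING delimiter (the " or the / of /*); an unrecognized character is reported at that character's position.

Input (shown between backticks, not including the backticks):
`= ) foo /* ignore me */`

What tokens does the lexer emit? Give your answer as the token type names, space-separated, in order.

Answer: EQ RPAREN ID

Derivation:
pos=0: emit EQ '='
pos=2: emit RPAREN ')'
pos=4: emit ID 'foo' (now at pos=7)
pos=8: enter COMMENT mode (saw '/*')
exit COMMENT mode (now at pos=23)
DONE. 3 tokens: [EQ, RPAREN, ID]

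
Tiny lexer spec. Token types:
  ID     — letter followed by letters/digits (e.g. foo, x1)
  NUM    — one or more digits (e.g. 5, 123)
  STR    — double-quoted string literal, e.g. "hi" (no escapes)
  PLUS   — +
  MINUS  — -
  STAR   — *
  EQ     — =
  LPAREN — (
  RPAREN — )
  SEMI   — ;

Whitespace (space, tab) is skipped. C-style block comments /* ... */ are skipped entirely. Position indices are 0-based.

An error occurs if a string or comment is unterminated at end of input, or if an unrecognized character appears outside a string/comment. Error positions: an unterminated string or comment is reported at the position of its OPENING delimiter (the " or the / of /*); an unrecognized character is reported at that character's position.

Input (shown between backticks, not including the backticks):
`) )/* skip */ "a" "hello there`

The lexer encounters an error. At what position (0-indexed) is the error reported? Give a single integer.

Answer: 18

Derivation:
pos=0: emit RPAREN ')'
pos=2: emit RPAREN ')'
pos=3: enter COMMENT mode (saw '/*')
exit COMMENT mode (now at pos=13)
pos=14: enter STRING mode
pos=14: emit STR "a" (now at pos=17)
pos=18: enter STRING mode
pos=18: ERROR — unterminated string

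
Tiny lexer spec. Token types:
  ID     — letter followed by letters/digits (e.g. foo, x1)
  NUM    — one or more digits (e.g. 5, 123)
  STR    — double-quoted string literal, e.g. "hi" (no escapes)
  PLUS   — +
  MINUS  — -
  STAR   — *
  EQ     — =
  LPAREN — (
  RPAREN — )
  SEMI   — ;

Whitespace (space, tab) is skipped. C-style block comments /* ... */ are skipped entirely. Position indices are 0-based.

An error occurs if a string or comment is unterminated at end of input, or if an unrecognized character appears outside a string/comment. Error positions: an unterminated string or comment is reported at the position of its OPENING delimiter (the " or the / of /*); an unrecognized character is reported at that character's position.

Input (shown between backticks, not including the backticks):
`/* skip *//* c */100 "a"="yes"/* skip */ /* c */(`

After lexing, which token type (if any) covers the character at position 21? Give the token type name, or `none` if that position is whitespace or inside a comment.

pos=0: enter COMMENT mode (saw '/*')
exit COMMENT mode (now at pos=10)
pos=10: enter COMMENT mode (saw '/*')
exit COMMENT mode (now at pos=17)
pos=17: emit NUM '100' (now at pos=20)
pos=21: enter STRING mode
pos=21: emit STR "a" (now at pos=24)
pos=24: emit EQ '='
pos=25: enter STRING mode
pos=25: emit STR "yes" (now at pos=30)
pos=30: enter COMMENT mode (saw '/*')
exit COMMENT mode (now at pos=40)
pos=41: enter COMMENT mode (saw '/*')
exit COMMENT mode (now at pos=48)
pos=48: emit LPAREN '('
DONE. 5 tokens: [NUM, STR, EQ, STR, LPAREN]
Position 21: char is '"' -> STR

Answer: STR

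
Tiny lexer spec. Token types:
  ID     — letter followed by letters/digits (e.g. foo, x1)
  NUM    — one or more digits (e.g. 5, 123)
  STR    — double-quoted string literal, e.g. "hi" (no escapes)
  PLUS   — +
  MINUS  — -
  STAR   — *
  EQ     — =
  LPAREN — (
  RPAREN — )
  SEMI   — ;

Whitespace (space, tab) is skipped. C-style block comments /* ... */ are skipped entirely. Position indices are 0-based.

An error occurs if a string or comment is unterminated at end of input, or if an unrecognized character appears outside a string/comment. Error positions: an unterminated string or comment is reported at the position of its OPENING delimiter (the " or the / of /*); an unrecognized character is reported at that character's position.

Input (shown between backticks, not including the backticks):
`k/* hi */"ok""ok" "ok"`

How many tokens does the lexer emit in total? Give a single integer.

Answer: 4

Derivation:
pos=0: emit ID 'k' (now at pos=1)
pos=1: enter COMMENT mode (saw '/*')
exit COMMENT mode (now at pos=9)
pos=9: enter STRING mode
pos=9: emit STR "ok" (now at pos=13)
pos=13: enter STRING mode
pos=13: emit STR "ok" (now at pos=17)
pos=18: enter STRING mode
pos=18: emit STR "ok" (now at pos=22)
DONE. 4 tokens: [ID, STR, STR, STR]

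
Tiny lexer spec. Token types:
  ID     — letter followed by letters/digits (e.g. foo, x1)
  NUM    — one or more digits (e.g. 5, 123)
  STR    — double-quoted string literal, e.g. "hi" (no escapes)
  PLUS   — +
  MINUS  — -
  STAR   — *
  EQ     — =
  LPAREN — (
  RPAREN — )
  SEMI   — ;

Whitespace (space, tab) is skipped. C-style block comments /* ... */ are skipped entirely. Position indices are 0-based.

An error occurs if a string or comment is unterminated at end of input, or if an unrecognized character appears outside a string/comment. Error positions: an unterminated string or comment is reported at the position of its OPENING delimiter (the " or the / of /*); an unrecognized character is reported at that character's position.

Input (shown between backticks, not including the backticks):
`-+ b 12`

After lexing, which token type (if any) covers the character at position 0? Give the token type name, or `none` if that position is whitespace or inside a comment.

pos=0: emit MINUS '-'
pos=1: emit PLUS '+'
pos=3: emit ID 'b' (now at pos=4)
pos=5: emit NUM '12' (now at pos=7)
DONE. 4 tokens: [MINUS, PLUS, ID, NUM]
Position 0: char is '-' -> MINUS

Answer: MINUS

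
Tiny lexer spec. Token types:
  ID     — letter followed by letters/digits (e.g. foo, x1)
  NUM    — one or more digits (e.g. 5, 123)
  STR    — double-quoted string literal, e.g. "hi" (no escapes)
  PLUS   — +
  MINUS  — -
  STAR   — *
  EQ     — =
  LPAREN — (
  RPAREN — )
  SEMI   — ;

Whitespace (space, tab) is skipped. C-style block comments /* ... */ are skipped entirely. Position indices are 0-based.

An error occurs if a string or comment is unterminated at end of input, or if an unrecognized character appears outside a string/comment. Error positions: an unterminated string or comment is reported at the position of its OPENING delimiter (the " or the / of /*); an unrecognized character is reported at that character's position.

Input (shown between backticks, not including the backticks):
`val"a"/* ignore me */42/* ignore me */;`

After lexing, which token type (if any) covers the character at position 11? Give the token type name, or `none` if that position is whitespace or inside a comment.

pos=0: emit ID 'val' (now at pos=3)
pos=3: enter STRING mode
pos=3: emit STR "a" (now at pos=6)
pos=6: enter COMMENT mode (saw '/*')
exit COMMENT mode (now at pos=21)
pos=21: emit NUM '42' (now at pos=23)
pos=23: enter COMMENT mode (saw '/*')
exit COMMENT mode (now at pos=38)
pos=38: emit SEMI ';'
DONE. 4 tokens: [ID, STR, NUM, SEMI]
Position 11: char is 'n' -> none

Answer: none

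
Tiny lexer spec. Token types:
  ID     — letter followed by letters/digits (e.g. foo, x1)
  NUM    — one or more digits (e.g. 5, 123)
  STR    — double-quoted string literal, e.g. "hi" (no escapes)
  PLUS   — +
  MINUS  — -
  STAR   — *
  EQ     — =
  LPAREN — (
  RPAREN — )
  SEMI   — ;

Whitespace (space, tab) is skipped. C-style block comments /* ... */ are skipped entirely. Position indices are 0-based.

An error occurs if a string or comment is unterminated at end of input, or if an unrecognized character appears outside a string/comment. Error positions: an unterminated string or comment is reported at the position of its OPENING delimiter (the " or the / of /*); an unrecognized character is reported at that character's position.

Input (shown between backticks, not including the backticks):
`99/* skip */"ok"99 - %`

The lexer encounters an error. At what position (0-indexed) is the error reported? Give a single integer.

pos=0: emit NUM '99' (now at pos=2)
pos=2: enter COMMENT mode (saw '/*')
exit COMMENT mode (now at pos=12)
pos=12: enter STRING mode
pos=12: emit STR "ok" (now at pos=16)
pos=16: emit NUM '99' (now at pos=18)
pos=19: emit MINUS '-'
pos=21: ERROR — unrecognized char '%'

Answer: 21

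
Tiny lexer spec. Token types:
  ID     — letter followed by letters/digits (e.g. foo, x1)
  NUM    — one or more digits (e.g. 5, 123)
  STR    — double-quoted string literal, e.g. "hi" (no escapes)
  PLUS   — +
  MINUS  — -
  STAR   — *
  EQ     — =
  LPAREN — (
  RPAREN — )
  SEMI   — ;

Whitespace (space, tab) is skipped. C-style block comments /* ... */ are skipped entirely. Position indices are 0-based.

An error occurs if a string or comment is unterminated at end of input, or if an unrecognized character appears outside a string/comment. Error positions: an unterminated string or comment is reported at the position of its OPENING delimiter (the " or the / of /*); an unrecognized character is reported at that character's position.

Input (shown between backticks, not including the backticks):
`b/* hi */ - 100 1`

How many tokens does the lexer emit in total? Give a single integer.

Answer: 4

Derivation:
pos=0: emit ID 'b' (now at pos=1)
pos=1: enter COMMENT mode (saw '/*')
exit COMMENT mode (now at pos=9)
pos=10: emit MINUS '-'
pos=12: emit NUM '100' (now at pos=15)
pos=16: emit NUM '1' (now at pos=17)
DONE. 4 tokens: [ID, MINUS, NUM, NUM]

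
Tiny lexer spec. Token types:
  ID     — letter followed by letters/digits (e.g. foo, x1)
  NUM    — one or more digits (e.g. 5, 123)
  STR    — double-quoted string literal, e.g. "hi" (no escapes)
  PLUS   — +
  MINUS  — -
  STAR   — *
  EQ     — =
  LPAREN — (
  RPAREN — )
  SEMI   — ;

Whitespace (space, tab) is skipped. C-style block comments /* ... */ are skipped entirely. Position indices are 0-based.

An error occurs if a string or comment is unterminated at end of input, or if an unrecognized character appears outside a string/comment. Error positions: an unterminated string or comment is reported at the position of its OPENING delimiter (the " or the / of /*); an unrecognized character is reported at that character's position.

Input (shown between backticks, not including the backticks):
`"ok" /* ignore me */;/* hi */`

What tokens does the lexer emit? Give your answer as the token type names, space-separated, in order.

pos=0: enter STRING mode
pos=0: emit STR "ok" (now at pos=4)
pos=5: enter COMMENT mode (saw '/*')
exit COMMENT mode (now at pos=20)
pos=20: emit SEMI ';'
pos=21: enter COMMENT mode (saw '/*')
exit COMMENT mode (now at pos=29)
DONE. 2 tokens: [STR, SEMI]

Answer: STR SEMI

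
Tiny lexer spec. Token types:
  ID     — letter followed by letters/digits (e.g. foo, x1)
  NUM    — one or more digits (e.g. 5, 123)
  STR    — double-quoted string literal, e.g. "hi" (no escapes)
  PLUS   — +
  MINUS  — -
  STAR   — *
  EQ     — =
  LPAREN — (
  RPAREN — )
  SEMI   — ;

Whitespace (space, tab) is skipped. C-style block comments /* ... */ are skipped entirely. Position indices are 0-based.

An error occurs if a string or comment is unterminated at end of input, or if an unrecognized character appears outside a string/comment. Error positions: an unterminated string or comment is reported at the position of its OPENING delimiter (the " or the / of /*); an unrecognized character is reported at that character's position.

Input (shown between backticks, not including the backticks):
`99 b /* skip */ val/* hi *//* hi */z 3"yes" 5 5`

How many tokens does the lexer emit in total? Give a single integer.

pos=0: emit NUM '99' (now at pos=2)
pos=3: emit ID 'b' (now at pos=4)
pos=5: enter COMMENT mode (saw '/*')
exit COMMENT mode (now at pos=15)
pos=16: emit ID 'val' (now at pos=19)
pos=19: enter COMMENT mode (saw '/*')
exit COMMENT mode (now at pos=27)
pos=27: enter COMMENT mode (saw '/*')
exit COMMENT mode (now at pos=35)
pos=35: emit ID 'z' (now at pos=36)
pos=37: emit NUM '3' (now at pos=38)
pos=38: enter STRING mode
pos=38: emit STR "yes" (now at pos=43)
pos=44: emit NUM '5' (now at pos=45)
pos=46: emit NUM '5' (now at pos=47)
DONE. 8 tokens: [NUM, ID, ID, ID, NUM, STR, NUM, NUM]

Answer: 8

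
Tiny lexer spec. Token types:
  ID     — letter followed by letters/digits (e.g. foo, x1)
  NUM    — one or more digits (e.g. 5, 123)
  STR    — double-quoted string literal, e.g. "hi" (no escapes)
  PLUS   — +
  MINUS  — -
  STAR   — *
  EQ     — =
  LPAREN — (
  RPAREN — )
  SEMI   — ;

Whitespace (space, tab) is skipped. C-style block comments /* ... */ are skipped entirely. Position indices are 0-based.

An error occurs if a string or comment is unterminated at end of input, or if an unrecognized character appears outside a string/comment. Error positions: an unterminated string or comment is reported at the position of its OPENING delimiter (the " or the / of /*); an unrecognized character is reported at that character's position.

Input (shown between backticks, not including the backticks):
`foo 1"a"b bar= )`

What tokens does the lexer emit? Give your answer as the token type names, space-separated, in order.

Answer: ID NUM STR ID ID EQ RPAREN

Derivation:
pos=0: emit ID 'foo' (now at pos=3)
pos=4: emit NUM '1' (now at pos=5)
pos=5: enter STRING mode
pos=5: emit STR "a" (now at pos=8)
pos=8: emit ID 'b' (now at pos=9)
pos=10: emit ID 'bar' (now at pos=13)
pos=13: emit EQ '='
pos=15: emit RPAREN ')'
DONE. 7 tokens: [ID, NUM, STR, ID, ID, EQ, RPAREN]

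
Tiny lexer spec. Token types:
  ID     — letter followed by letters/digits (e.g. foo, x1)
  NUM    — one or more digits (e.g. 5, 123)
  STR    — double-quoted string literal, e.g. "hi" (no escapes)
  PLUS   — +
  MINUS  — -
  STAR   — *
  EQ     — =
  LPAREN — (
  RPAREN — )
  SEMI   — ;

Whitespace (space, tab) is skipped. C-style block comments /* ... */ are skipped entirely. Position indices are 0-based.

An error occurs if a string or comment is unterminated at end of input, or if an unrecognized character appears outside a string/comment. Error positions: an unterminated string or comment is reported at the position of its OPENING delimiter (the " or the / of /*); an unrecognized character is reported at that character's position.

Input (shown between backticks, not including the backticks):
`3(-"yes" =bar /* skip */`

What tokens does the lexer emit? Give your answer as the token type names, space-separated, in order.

Answer: NUM LPAREN MINUS STR EQ ID

Derivation:
pos=0: emit NUM '3' (now at pos=1)
pos=1: emit LPAREN '('
pos=2: emit MINUS '-'
pos=3: enter STRING mode
pos=3: emit STR "yes" (now at pos=8)
pos=9: emit EQ '='
pos=10: emit ID 'bar' (now at pos=13)
pos=14: enter COMMENT mode (saw '/*')
exit COMMENT mode (now at pos=24)
DONE. 6 tokens: [NUM, LPAREN, MINUS, STR, EQ, ID]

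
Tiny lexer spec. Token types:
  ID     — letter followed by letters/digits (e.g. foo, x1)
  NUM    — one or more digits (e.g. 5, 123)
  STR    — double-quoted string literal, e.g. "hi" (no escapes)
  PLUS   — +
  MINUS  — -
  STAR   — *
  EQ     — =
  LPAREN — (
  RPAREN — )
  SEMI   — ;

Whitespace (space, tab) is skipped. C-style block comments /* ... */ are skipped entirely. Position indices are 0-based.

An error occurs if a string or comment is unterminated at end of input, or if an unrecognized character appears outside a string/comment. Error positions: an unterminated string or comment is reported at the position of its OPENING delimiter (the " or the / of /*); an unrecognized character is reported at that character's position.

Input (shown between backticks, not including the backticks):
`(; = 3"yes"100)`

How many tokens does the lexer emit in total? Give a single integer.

Answer: 7

Derivation:
pos=0: emit LPAREN '('
pos=1: emit SEMI ';'
pos=3: emit EQ '='
pos=5: emit NUM '3' (now at pos=6)
pos=6: enter STRING mode
pos=6: emit STR "yes" (now at pos=11)
pos=11: emit NUM '100' (now at pos=14)
pos=14: emit RPAREN ')'
DONE. 7 tokens: [LPAREN, SEMI, EQ, NUM, STR, NUM, RPAREN]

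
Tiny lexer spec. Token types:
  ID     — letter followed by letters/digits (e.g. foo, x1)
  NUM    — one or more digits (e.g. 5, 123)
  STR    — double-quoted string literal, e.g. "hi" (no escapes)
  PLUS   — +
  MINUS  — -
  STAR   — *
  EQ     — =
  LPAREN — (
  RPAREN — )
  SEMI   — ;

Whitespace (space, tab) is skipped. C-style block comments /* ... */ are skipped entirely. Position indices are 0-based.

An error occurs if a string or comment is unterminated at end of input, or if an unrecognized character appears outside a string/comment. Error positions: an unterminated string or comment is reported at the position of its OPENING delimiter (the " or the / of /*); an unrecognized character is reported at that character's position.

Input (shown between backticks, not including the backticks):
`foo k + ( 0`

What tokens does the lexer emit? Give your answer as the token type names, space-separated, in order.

pos=0: emit ID 'foo' (now at pos=3)
pos=4: emit ID 'k' (now at pos=5)
pos=6: emit PLUS '+'
pos=8: emit LPAREN '('
pos=10: emit NUM '0' (now at pos=11)
DONE. 5 tokens: [ID, ID, PLUS, LPAREN, NUM]

Answer: ID ID PLUS LPAREN NUM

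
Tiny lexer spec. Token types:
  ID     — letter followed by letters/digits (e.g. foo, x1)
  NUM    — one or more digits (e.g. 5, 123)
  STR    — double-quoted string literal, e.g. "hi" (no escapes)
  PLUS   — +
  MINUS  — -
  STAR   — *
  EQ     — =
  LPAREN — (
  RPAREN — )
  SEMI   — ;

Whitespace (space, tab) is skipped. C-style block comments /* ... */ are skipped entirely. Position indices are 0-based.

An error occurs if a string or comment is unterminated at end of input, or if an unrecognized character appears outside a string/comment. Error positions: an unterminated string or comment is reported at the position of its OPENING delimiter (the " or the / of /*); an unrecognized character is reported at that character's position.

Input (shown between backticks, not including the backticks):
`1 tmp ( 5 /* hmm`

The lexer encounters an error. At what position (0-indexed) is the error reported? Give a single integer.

pos=0: emit NUM '1' (now at pos=1)
pos=2: emit ID 'tmp' (now at pos=5)
pos=6: emit LPAREN '('
pos=8: emit NUM '5' (now at pos=9)
pos=10: enter COMMENT mode (saw '/*')
pos=10: ERROR — unterminated comment (reached EOF)

Answer: 10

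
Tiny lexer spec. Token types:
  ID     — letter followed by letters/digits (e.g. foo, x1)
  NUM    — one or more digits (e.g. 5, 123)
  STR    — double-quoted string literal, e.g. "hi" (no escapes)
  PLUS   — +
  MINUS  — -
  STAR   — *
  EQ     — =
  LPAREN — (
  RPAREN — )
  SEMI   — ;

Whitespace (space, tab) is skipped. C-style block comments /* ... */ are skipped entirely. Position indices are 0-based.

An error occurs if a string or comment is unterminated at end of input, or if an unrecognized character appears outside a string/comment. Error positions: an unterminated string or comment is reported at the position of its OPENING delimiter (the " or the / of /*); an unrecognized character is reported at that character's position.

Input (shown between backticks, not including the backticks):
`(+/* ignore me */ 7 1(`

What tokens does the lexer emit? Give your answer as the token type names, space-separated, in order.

Answer: LPAREN PLUS NUM NUM LPAREN

Derivation:
pos=0: emit LPAREN '('
pos=1: emit PLUS '+'
pos=2: enter COMMENT mode (saw '/*')
exit COMMENT mode (now at pos=17)
pos=18: emit NUM '7' (now at pos=19)
pos=20: emit NUM '1' (now at pos=21)
pos=21: emit LPAREN '('
DONE. 5 tokens: [LPAREN, PLUS, NUM, NUM, LPAREN]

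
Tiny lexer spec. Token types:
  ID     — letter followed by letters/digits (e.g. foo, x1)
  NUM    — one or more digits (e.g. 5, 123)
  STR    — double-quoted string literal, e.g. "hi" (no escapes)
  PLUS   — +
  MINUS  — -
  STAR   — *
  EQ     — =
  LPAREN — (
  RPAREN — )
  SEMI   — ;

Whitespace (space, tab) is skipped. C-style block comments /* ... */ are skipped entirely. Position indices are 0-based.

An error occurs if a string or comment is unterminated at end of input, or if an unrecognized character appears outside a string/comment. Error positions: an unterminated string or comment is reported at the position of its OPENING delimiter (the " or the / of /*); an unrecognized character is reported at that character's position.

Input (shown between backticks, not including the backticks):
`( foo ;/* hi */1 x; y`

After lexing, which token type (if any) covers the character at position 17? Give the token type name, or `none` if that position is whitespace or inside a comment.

pos=0: emit LPAREN '('
pos=2: emit ID 'foo' (now at pos=5)
pos=6: emit SEMI ';'
pos=7: enter COMMENT mode (saw '/*')
exit COMMENT mode (now at pos=15)
pos=15: emit NUM '1' (now at pos=16)
pos=17: emit ID 'x' (now at pos=18)
pos=18: emit SEMI ';'
pos=20: emit ID 'y' (now at pos=21)
DONE. 7 tokens: [LPAREN, ID, SEMI, NUM, ID, SEMI, ID]
Position 17: char is 'x' -> ID

Answer: ID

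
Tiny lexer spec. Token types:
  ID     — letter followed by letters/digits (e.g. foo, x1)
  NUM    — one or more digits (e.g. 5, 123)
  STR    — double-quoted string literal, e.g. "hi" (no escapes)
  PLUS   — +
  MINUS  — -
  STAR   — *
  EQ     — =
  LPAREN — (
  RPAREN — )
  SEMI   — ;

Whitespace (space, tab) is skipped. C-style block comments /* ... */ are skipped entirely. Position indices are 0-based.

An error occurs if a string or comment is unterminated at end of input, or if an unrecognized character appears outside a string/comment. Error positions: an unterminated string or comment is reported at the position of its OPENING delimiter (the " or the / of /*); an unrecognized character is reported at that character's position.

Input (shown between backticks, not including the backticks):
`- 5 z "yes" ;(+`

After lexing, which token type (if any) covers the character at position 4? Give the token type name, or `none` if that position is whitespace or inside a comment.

Answer: ID

Derivation:
pos=0: emit MINUS '-'
pos=2: emit NUM '5' (now at pos=3)
pos=4: emit ID 'z' (now at pos=5)
pos=6: enter STRING mode
pos=6: emit STR "yes" (now at pos=11)
pos=12: emit SEMI ';'
pos=13: emit LPAREN '('
pos=14: emit PLUS '+'
DONE. 7 tokens: [MINUS, NUM, ID, STR, SEMI, LPAREN, PLUS]
Position 4: char is 'z' -> ID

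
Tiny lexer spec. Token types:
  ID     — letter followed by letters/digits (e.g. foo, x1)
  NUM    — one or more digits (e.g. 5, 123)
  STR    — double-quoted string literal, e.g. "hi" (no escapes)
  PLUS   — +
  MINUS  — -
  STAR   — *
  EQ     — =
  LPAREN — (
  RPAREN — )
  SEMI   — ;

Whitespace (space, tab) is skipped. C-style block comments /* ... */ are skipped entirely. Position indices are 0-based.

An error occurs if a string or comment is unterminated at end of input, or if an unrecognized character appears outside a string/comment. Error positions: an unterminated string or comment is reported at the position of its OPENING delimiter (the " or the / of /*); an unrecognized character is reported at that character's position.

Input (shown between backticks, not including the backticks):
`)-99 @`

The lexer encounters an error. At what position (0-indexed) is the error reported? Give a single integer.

pos=0: emit RPAREN ')'
pos=1: emit MINUS '-'
pos=2: emit NUM '99' (now at pos=4)
pos=5: ERROR — unrecognized char '@'

Answer: 5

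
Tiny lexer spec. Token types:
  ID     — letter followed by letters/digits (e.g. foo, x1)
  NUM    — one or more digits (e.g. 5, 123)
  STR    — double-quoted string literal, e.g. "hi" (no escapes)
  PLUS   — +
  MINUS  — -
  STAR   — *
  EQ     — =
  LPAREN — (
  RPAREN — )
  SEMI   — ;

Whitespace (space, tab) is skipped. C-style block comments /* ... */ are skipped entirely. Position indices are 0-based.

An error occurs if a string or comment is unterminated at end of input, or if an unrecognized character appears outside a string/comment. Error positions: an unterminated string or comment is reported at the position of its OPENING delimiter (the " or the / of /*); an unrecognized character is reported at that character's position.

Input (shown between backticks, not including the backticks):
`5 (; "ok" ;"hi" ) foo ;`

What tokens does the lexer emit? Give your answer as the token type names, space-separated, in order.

Answer: NUM LPAREN SEMI STR SEMI STR RPAREN ID SEMI

Derivation:
pos=0: emit NUM '5' (now at pos=1)
pos=2: emit LPAREN '('
pos=3: emit SEMI ';'
pos=5: enter STRING mode
pos=5: emit STR "ok" (now at pos=9)
pos=10: emit SEMI ';'
pos=11: enter STRING mode
pos=11: emit STR "hi" (now at pos=15)
pos=16: emit RPAREN ')'
pos=18: emit ID 'foo' (now at pos=21)
pos=22: emit SEMI ';'
DONE. 9 tokens: [NUM, LPAREN, SEMI, STR, SEMI, STR, RPAREN, ID, SEMI]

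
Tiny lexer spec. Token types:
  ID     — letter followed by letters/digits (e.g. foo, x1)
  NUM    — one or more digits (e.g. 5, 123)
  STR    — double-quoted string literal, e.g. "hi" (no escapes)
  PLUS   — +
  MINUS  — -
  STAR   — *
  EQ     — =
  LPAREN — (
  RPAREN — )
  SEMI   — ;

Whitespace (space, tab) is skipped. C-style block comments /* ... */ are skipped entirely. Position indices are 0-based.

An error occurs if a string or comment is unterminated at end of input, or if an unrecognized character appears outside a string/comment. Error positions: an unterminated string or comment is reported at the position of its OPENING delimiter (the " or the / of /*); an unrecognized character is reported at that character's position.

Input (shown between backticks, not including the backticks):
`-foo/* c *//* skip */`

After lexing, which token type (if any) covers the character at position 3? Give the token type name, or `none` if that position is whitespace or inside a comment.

Answer: ID

Derivation:
pos=0: emit MINUS '-'
pos=1: emit ID 'foo' (now at pos=4)
pos=4: enter COMMENT mode (saw '/*')
exit COMMENT mode (now at pos=11)
pos=11: enter COMMENT mode (saw '/*')
exit COMMENT mode (now at pos=21)
DONE. 2 tokens: [MINUS, ID]
Position 3: char is 'o' -> ID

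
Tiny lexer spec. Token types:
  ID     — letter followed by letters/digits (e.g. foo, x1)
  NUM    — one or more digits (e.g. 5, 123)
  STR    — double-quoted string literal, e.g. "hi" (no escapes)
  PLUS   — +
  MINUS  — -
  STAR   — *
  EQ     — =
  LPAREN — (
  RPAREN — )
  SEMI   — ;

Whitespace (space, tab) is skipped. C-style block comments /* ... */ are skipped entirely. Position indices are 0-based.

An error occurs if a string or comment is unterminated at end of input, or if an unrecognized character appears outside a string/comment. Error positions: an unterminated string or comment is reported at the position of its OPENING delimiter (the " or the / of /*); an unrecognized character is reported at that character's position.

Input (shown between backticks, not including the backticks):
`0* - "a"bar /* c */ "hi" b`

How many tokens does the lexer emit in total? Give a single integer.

pos=0: emit NUM '0' (now at pos=1)
pos=1: emit STAR '*'
pos=3: emit MINUS '-'
pos=5: enter STRING mode
pos=5: emit STR "a" (now at pos=8)
pos=8: emit ID 'bar' (now at pos=11)
pos=12: enter COMMENT mode (saw '/*')
exit COMMENT mode (now at pos=19)
pos=20: enter STRING mode
pos=20: emit STR "hi" (now at pos=24)
pos=25: emit ID 'b' (now at pos=26)
DONE. 7 tokens: [NUM, STAR, MINUS, STR, ID, STR, ID]

Answer: 7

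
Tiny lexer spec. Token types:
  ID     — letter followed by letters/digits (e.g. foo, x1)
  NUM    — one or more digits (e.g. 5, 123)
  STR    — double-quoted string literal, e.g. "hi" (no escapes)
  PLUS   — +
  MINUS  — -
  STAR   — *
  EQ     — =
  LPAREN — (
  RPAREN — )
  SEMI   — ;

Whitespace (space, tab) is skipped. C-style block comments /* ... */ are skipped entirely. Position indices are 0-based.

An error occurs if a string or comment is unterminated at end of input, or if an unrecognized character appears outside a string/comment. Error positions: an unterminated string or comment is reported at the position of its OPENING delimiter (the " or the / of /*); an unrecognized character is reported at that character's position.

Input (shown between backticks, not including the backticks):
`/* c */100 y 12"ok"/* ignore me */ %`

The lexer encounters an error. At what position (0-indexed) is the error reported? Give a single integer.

pos=0: enter COMMENT mode (saw '/*')
exit COMMENT mode (now at pos=7)
pos=7: emit NUM '100' (now at pos=10)
pos=11: emit ID 'y' (now at pos=12)
pos=13: emit NUM '12' (now at pos=15)
pos=15: enter STRING mode
pos=15: emit STR "ok" (now at pos=19)
pos=19: enter COMMENT mode (saw '/*')
exit COMMENT mode (now at pos=34)
pos=35: ERROR — unrecognized char '%'

Answer: 35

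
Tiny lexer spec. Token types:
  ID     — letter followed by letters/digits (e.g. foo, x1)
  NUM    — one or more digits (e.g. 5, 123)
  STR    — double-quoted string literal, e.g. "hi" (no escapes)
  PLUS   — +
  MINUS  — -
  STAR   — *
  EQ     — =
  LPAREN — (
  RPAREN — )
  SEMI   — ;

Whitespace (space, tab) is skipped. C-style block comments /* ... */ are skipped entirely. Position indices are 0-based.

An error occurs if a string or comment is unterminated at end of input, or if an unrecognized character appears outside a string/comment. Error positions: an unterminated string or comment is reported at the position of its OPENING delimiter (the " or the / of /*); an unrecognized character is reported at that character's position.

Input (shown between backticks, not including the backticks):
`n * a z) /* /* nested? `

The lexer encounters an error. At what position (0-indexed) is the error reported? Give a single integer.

pos=0: emit ID 'n' (now at pos=1)
pos=2: emit STAR '*'
pos=4: emit ID 'a' (now at pos=5)
pos=6: emit ID 'z' (now at pos=7)
pos=7: emit RPAREN ')'
pos=9: enter COMMENT mode (saw '/*')
pos=9: ERROR — unterminated comment (reached EOF)

Answer: 9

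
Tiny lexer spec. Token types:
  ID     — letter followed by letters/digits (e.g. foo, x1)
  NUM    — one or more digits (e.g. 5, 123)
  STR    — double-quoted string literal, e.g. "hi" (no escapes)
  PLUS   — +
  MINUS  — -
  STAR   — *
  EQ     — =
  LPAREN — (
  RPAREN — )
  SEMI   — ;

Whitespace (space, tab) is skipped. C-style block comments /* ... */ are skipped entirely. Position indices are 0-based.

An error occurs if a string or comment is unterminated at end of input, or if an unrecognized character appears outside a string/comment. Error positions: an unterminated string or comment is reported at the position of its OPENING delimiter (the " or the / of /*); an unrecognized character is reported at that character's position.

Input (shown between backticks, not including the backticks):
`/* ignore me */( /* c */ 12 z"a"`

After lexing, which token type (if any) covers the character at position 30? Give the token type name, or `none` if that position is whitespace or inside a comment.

pos=0: enter COMMENT mode (saw '/*')
exit COMMENT mode (now at pos=15)
pos=15: emit LPAREN '('
pos=17: enter COMMENT mode (saw '/*')
exit COMMENT mode (now at pos=24)
pos=25: emit NUM '12' (now at pos=27)
pos=28: emit ID 'z' (now at pos=29)
pos=29: enter STRING mode
pos=29: emit STR "a" (now at pos=32)
DONE. 4 tokens: [LPAREN, NUM, ID, STR]
Position 30: char is 'a' -> STR

Answer: STR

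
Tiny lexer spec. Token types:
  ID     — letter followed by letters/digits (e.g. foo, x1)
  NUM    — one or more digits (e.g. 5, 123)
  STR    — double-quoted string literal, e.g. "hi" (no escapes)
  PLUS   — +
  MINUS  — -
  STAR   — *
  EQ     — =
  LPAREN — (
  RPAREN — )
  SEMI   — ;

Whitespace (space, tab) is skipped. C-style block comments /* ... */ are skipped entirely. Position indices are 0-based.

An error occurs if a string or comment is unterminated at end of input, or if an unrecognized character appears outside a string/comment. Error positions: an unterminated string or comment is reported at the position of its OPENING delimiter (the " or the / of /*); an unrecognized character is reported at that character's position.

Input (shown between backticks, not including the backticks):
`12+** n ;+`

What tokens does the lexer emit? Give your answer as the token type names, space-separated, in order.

pos=0: emit NUM '12' (now at pos=2)
pos=2: emit PLUS '+'
pos=3: emit STAR '*'
pos=4: emit STAR '*'
pos=6: emit ID 'n' (now at pos=7)
pos=8: emit SEMI ';'
pos=9: emit PLUS '+'
DONE. 7 tokens: [NUM, PLUS, STAR, STAR, ID, SEMI, PLUS]

Answer: NUM PLUS STAR STAR ID SEMI PLUS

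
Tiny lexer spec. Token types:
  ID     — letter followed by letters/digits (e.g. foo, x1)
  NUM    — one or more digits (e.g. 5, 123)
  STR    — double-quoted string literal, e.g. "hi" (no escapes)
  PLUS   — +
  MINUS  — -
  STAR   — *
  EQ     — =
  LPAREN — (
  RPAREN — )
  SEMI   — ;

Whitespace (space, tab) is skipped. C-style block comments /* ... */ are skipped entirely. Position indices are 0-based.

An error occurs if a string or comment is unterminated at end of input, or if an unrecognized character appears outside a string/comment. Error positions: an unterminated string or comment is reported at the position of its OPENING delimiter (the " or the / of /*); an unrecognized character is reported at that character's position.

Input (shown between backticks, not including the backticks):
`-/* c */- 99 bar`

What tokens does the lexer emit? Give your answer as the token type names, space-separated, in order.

pos=0: emit MINUS '-'
pos=1: enter COMMENT mode (saw '/*')
exit COMMENT mode (now at pos=8)
pos=8: emit MINUS '-'
pos=10: emit NUM '99' (now at pos=12)
pos=13: emit ID 'bar' (now at pos=16)
DONE. 4 tokens: [MINUS, MINUS, NUM, ID]

Answer: MINUS MINUS NUM ID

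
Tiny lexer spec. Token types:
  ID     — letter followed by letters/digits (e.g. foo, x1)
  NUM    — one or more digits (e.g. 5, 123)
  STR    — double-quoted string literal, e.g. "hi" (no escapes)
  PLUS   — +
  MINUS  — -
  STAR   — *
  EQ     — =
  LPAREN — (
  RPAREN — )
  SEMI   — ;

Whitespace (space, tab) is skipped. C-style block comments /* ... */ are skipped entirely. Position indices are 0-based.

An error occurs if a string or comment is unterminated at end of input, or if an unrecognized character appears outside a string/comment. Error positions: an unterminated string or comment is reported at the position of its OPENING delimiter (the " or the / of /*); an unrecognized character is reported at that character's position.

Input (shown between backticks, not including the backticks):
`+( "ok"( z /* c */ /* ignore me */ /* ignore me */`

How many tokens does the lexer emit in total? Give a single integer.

pos=0: emit PLUS '+'
pos=1: emit LPAREN '('
pos=3: enter STRING mode
pos=3: emit STR "ok" (now at pos=7)
pos=7: emit LPAREN '('
pos=9: emit ID 'z' (now at pos=10)
pos=11: enter COMMENT mode (saw '/*')
exit COMMENT mode (now at pos=18)
pos=19: enter COMMENT mode (saw '/*')
exit COMMENT mode (now at pos=34)
pos=35: enter COMMENT mode (saw '/*')
exit COMMENT mode (now at pos=50)
DONE. 5 tokens: [PLUS, LPAREN, STR, LPAREN, ID]

Answer: 5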